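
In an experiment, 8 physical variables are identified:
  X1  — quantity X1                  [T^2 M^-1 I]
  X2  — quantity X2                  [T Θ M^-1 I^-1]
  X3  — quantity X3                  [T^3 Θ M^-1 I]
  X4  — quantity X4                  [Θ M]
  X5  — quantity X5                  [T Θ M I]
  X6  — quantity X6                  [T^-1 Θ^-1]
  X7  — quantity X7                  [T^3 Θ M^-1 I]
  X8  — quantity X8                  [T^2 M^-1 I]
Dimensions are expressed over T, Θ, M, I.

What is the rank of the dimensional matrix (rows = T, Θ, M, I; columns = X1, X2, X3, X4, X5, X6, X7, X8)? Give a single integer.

3

Write exponents as rows T,Θ,M,I / cols X1,X2,X3,X4,X5,X6,X7,X8:
  T: [ 2  1  3  0  1 -1  3  2]
  Θ: [ 0  1  1  1  1 -1  1  0]
  M: [-1 -1 -1  1  1  0 -1 -1]
  I: [ 1 -1  1  0  1  0  1  1]
Echelon form has 3 nonzero rows (pivots: X1,X2,X3)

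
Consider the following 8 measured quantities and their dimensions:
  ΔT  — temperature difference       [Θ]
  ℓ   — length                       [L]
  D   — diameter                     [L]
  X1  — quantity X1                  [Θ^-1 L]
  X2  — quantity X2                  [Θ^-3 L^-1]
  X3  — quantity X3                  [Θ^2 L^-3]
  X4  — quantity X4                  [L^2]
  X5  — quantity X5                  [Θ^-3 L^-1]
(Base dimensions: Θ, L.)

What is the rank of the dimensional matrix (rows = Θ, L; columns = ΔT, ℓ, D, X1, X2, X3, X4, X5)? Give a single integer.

2

Write exponents as rows Θ,L / cols ΔT,ℓ,D,X1,X2,X3,X4,X5:
  Θ: [ 1  0  0 -1 -3  2  0 -3]
  L: [ 0  1  1  1 -1 -3  2 -1]
Row reduction gives pivot columns ΔT,ℓ; rank = 2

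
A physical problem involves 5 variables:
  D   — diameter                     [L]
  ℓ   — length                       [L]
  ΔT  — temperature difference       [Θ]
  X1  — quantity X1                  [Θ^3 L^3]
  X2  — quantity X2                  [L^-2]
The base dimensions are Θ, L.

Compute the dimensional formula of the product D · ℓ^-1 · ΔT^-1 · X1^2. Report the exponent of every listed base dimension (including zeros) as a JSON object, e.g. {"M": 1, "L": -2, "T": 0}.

{"Θ": 5, "L": 6}

Exponent matrix [Θ,L] × [D,ℓ,ΔT,X1,X2]:
  Θ: [ 0  0  1  3  0]
  L: [ 1  1  0  3 -2]
  [Θ]: (1)·0+(-1)·0+(-1)·1+(2)·3 = 5
  [L]: (1)·1+(-1)·1+(-1)·0+(2)·3 = 6
⇒ Θ^5 L^6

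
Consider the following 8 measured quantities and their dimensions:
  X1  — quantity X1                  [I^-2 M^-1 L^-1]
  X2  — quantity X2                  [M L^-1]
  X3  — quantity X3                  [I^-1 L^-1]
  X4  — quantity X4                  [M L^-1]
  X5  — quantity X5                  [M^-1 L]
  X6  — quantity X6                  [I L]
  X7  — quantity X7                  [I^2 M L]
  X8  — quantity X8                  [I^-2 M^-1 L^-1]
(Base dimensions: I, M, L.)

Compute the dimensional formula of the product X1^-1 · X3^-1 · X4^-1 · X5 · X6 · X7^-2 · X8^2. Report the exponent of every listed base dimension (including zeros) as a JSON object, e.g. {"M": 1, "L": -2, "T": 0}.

Write exponents as rows I,M,L / cols X1,X2,X3,X4,X5,X6,X7,X8:
  I: [-2  0 -1  0  0  1  2 -2]
  M: [-1  1  0  1 -1  0  1 -1]
  L: [-1 -1 -1 -1  1  1  1 -1]
  [I]: (-1)·-2+(-1)·-1+(-1)·0+(1)·0+(1)·1+(-2)·2+(2)·-2 = -4
  [M]: (-1)·-1+(-1)·0+(-1)·1+(1)·-1+(1)·0+(-2)·1+(2)·-1 = -5
  [L]: (-1)·-1+(-1)·-1+(-1)·-1+(1)·1+(1)·1+(-2)·1+(2)·-1 = 1
⇒ I^-4 M^-5 L

{"I": -4, "M": -5, "L": 1}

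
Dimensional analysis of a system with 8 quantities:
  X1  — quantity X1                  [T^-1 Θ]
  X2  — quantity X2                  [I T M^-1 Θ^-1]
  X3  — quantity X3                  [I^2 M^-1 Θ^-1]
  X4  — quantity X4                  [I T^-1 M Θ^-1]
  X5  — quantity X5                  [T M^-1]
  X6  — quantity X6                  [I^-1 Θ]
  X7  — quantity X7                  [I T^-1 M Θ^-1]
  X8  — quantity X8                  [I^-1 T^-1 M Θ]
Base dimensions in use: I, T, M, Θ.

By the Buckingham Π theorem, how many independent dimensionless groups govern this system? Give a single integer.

5

Write exponents as rows I,T,M,Θ / cols X1,X2,X3,X4,X5,X6,X7,X8:
  I: [ 0  1  2  1  0 -1  1 -1]
  T: [-1  1  0 -1  1  0 -1 -1]
  M: [ 0 -1 -1  1 -1  0  1  1]
  Θ: [ 1 -1 -1 -1  0  1 -1  1]
Row reduction gives pivot columns X1,X2,X3; rank = 3
Π count = n − r = 8 − 3 = 5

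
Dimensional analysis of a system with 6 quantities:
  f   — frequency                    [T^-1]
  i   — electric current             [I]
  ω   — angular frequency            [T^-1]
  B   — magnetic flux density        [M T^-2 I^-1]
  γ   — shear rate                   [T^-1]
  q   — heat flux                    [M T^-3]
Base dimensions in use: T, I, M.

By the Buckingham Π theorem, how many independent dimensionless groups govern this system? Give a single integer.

3

Exponent matrix [T,I,M] × [f,i,ω,B,γ,q]:
  T: [-1  0 -1 -2 -1 -3]
  I: [ 0  1  0 -1  0  0]
  M: [ 0  0  0  1  0  1]
RREF → pivots at {f,i,B} ⇒ r = 3
Π count = n − r = 6 − 3 = 3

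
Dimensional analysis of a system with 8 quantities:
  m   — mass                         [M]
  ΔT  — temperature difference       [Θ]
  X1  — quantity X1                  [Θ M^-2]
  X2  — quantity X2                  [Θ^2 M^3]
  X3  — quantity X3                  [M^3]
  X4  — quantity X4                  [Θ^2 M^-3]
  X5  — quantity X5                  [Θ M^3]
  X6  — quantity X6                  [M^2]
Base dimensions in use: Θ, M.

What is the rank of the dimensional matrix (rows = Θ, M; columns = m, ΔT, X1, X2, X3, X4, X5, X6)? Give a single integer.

Exponent matrix [Θ,M] × [m,ΔT,X1,X2,X3,X4,X5,X6]:
  Θ: [ 0  1  1  2  0  2  1  0]
  M: [ 1  0 -2  3  3 -3  3  2]
RREF → pivots at {m,ΔT} ⇒ r = 2

2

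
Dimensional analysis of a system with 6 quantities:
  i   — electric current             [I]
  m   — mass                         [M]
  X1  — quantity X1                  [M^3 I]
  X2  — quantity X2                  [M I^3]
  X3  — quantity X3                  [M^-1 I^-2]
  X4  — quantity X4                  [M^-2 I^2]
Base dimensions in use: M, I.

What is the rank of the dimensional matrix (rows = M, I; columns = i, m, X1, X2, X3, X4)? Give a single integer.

2

Dimensional matrix (M×I by i×m×X1×X2×X3×X4):
  M: [ 0  1  3  1 -1 -2]
  I: [ 1  0  1  3 -2  2]
Row reduction gives pivot columns i,m; rank = 2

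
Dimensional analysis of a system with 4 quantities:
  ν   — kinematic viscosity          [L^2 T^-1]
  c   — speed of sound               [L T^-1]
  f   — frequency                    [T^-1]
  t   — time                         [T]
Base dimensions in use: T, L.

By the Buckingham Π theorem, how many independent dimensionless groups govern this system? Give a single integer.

Write exponents as rows T,L / cols ν,c,f,t:
  T: [-1 -1 -1  1]
  L: [ 2  1  0  0]
Row reduction gives pivot columns ν,c; rank = 2
4 vars − rank 2 = 2 Π groups

2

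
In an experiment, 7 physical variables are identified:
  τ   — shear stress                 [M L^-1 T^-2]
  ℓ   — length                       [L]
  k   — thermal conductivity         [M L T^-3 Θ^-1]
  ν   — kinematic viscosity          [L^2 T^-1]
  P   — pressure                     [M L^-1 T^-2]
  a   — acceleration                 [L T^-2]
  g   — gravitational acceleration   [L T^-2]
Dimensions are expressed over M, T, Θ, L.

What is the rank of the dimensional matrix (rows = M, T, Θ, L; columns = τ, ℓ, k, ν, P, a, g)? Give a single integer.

Write exponents as rows M,T,Θ,L / cols τ,ℓ,k,ν,P,a,g:
  M: [ 1  0  1  0  1  0  0]
  T: [-2  0 -3 -1 -2 -2 -2]
  Θ: [ 0  0 -1  0  0  0  0]
  L: [-1  1  1  2 -1  1  1]
RREF → pivots at {τ,ℓ,k,ν} ⇒ r = 4

4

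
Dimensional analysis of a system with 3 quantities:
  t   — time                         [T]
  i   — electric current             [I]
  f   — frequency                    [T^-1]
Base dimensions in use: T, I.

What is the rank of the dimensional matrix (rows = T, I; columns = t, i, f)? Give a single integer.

Dimensional matrix (T×I by t×i×f):
  T: [ 1  0 -1]
  I: [ 0  1  0]
Echelon form has 2 nonzero rows (pivots: t,i)

2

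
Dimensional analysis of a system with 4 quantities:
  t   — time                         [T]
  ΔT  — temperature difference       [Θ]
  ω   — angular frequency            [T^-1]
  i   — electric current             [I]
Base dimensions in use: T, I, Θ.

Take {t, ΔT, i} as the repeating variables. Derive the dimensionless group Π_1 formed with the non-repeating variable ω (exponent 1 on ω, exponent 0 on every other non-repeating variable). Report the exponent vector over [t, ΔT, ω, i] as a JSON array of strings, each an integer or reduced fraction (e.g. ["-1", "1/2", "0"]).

["1", "0", "1", "0"]

Dimensional matrix (T×I×Θ by t×ΔT×ω×i):
  T: [ 1  0 -1  0]
  I: [ 0  0  0  1]
  Θ: [ 0  1  0  0]
RREF → pivots at {t,ΔT,i} ⇒ r = 3
Pivot set = {t,ΔT,i}, free = {ω}
RREF:
  r0: [   1    0   -1    0]
  r1: [   0    1    0    0]
  r2: [   0    0    0    1]
Fix exponent of ω at 1; solve each RREF row for its pivot's exponent:
  r0: exp(t) + (-1)·1 = 0 ⇒ exp(t) = 1
  r1: exp(ΔT) + (0)·1 = 0 ⇒ exp(ΔT) = 0
  r2: exp(i) + (0)·1 = 0 ⇒ exp(i) = 0
Π_1 = t · ω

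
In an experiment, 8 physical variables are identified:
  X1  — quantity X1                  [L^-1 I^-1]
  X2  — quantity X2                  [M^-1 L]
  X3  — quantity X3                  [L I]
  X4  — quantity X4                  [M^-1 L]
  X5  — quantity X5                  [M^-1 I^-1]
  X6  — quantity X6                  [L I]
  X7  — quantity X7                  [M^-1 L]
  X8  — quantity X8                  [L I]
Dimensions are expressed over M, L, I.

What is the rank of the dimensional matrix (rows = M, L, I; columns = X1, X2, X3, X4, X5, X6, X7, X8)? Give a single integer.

Write exponents as rows M,L,I / cols X1,X2,X3,X4,X5,X6,X7,X8:
  M: [ 0 -1  0 -1 -1  0 -1  0]
  L: [-1  1  1  1  0  1  1  1]
  I: [-1  0  1  0 -1  1  0  1]
Echelon form has 2 nonzero rows (pivots: X1,X2)

2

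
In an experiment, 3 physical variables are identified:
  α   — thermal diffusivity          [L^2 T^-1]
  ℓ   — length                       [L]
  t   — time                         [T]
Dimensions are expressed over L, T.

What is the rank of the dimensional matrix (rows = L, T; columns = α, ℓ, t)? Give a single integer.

2

Dimensional matrix (L×T by α×ℓ×t):
  L: [ 2  1  0]
  T: [-1  0  1]
RREF → pivots at {α,ℓ} ⇒ r = 2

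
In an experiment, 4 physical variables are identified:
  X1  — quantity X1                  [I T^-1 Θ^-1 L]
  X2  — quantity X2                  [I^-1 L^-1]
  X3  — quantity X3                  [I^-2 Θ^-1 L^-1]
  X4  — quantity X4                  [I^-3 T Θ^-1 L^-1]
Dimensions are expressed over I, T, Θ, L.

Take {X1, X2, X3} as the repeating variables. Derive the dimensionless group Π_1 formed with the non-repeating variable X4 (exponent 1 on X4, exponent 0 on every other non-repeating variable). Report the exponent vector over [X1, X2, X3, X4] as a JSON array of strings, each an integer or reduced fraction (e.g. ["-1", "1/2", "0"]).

Write exponents as rows I,T,Θ,L / cols X1,X2,X3,X4:
  I: [ 1 -1 -2 -3]
  T: [-1  0  0  1]
  Θ: [-1  0 -1 -1]
  L: [ 1 -1 -1 -1]
Row reduction gives pivot columns X1,X2,X3; rank = 3
Pivot set = {X1,X2,X3}, free = {X4}
RREF:
  r0: [   1    0    0   -1]
  r1: [   0    1    0   -2]
  r2: [   0    0    1    2]
  r3: [   0    0    0    0]
Fix exponent of X4 at 1; solve each RREF row for its pivot's exponent:
  r0: exp(X1) + (-1)·1 = 0 ⇒ exp(X1) = 1
  r1: exp(X2) + (-2)·1 = 0 ⇒ exp(X2) = 2
  r2: exp(X3) + (2)·1 = 0 ⇒ exp(X3) = -2
Π_1 = X1 · X2^2 · X3^-2 · X4

["1", "2", "-2", "1"]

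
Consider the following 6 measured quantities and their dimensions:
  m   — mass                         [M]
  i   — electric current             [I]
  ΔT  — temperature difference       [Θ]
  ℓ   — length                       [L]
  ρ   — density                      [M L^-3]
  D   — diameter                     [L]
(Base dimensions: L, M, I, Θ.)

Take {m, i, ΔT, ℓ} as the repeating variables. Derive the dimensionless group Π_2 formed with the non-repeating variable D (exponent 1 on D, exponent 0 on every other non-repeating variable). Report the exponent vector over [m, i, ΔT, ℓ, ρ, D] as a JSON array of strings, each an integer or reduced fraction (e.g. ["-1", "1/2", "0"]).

Write exponents as rows L,M,I,Θ / cols m,i,ΔT,ℓ,ρ,D:
  L: [ 0  0  0  1 -3  1]
  M: [ 1  0  0  0  1  0]
  I: [ 0  1  0  0  0  0]
  Θ: [ 0  0  1  0  0  0]
Echelon form has 4 nonzero rows (pivots: m,i,ΔT,ℓ)
Pivot set = {m,i,ΔT,ℓ}, free = {ρ,D}
RREF:
  r0: [   1    0    0    0    1    0]
  r1: [   0    1    0    0    0    0]
  r2: [   0    0    1    0    0    0]
  r3: [   0    0    0    1   -3    1]
Fix exponent of D at 1, ρ at 0; solve each RREF row for its pivot's exponent:
  r0: exp(m) + (0)·1 = 0 ⇒ exp(m) = 0
  r1: exp(i) + (0)·1 = 0 ⇒ exp(i) = 0
  r2: exp(ΔT) + (0)·1 = 0 ⇒ exp(ΔT) = 0
  r3: exp(ℓ) + (1)·1 = 0 ⇒ exp(ℓ) = -1
Π_2 = ℓ^-1 · D

["0", "0", "0", "-1", "0", "1"]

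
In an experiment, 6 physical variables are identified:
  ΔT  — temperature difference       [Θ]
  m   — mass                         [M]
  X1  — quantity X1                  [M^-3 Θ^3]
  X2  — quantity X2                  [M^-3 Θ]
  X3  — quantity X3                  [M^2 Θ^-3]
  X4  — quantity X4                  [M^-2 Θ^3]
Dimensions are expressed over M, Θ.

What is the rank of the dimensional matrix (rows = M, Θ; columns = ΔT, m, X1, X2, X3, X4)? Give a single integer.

2

Dimensional matrix (M×Θ by ΔT×m×X1×X2×X3×X4):
  M: [ 0  1 -3 -3  2 -2]
  Θ: [ 1  0  3  1 -3  3]
RREF → pivots at {ΔT,m} ⇒ r = 2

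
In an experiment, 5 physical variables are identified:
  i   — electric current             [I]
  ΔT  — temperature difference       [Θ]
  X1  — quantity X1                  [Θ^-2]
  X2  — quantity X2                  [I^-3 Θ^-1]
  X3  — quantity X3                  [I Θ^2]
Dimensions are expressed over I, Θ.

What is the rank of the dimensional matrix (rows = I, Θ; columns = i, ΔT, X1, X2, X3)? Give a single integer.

Write exponents as rows I,Θ / cols i,ΔT,X1,X2,X3:
  I: [ 1  0  0 -3  1]
  Θ: [ 0  1 -2 -1  2]
RREF → pivots at {i,ΔT} ⇒ r = 2

2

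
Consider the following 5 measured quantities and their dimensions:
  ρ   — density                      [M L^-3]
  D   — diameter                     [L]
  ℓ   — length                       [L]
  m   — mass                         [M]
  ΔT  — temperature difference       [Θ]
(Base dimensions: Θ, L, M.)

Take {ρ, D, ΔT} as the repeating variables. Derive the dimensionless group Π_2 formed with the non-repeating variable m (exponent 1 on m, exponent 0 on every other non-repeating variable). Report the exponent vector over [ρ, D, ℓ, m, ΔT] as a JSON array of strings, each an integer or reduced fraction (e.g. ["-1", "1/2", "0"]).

["-1", "-3", "0", "1", "0"]

Write exponents as rows Θ,L,M / cols ρ,D,ℓ,m,ΔT:
  Θ: [ 0  0  0  0  1]
  L: [-3  1  1  0  0]
  M: [ 1  0  0  1  0]
Echelon form has 3 nonzero rows (pivots: ρ,D,ΔT)
Repeat: ρ,D,ΔT; free: ℓ,m
RREF:
  r0: [   1    0    0    1    0]
  r1: [   0    1    1    3    0]
  r2: [   0    0    0    0    1]
Fix exponent of m at 1, ℓ at 0; solve each RREF row for its pivot's exponent:
  r0: exp(ρ) + (1)·1 = 0 ⇒ exp(ρ) = -1
  r1: exp(D) + (3)·1 = 0 ⇒ exp(D) = -3
  r2: exp(ΔT) + (0)·1 = 0 ⇒ exp(ΔT) = 0
Π_2 = ρ^-1 · D^-3 · m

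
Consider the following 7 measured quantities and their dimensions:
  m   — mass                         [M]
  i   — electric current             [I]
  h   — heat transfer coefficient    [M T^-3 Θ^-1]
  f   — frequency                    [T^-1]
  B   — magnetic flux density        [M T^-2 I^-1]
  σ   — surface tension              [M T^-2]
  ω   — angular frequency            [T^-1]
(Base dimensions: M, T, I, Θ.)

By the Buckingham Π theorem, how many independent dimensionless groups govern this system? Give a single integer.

3

Dimensional matrix (M×T×I×Θ by m×i×h×f×B×σ×ω):
  M: [ 1  0  1  0  1  1  0]
  T: [ 0  0 -3 -1 -2 -2 -1]
  I: [ 0  1  0  0 -1  0  0]
  Θ: [ 0  0 -1  0  0  0  0]
Row reduction gives pivot columns m,i,h,f; rank = 4
7 vars − rank 4 = 3 Π groups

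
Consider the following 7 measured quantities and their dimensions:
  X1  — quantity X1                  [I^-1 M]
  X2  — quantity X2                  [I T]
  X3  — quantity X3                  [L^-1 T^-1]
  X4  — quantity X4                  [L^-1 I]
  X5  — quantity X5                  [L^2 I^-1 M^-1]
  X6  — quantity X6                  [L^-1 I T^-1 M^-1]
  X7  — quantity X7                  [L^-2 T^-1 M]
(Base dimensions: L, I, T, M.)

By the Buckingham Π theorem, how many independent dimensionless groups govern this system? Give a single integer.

Exponent matrix [L,I,T,M] × [X1,X2,X3,X4,X5,X6,X7]:
  L: [ 0  0 -1 -1  2 -1 -2]
  I: [-1  1  0  1 -1  1  0]
  T: [ 0  1 -1  0  0 -1 -1]
  M: [ 1  0  0  0 -1 -1  1]
RREF → pivots at {X1,X2,X3} ⇒ r = 3
Π count = n − r = 7 − 3 = 4

4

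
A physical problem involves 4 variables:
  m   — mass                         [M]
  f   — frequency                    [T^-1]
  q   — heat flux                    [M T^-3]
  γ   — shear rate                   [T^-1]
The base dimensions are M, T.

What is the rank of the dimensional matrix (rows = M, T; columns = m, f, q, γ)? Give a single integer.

2

Exponent matrix [M,T] × [m,f,q,γ]:
  M: [ 1  0  1  0]
  T: [ 0 -1 -3 -1]
Row reduction gives pivot columns m,f; rank = 2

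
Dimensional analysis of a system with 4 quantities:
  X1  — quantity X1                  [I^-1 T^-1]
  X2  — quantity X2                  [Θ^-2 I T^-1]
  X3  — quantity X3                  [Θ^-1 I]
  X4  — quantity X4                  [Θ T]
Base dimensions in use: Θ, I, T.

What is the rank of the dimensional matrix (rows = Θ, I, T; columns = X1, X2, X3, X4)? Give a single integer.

Exponent matrix [Θ,I,T] × [X1,X2,X3,X4]:
  Θ: [ 0 -2 -1  1]
  I: [-1  1  1  0]
  T: [-1 -1  0  1]
Row reduction gives pivot columns X1,X2; rank = 2

2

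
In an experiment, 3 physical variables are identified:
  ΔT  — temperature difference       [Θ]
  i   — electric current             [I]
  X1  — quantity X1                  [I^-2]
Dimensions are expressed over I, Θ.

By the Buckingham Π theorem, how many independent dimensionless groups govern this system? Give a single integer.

1

Exponent matrix [I,Θ] × [ΔT,i,X1]:
  I: [ 0  1 -2]
  Θ: [ 1  0  0]
RREF → pivots at {ΔT,i} ⇒ r = 2
n=3, r=2 ⇒ 1 dimensionless group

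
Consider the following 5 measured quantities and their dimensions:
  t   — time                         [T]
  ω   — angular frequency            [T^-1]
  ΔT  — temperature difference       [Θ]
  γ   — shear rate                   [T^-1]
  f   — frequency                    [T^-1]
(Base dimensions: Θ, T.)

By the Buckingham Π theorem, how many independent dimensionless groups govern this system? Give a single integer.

3

Dimensional matrix (Θ×T by t×ω×ΔT×γ×f):
  Θ: [ 0  0  1  0  0]
  T: [ 1 -1  0 -1 -1]
RREF → pivots at {t,ΔT} ⇒ r = 2
Π count = n − r = 5 − 2 = 3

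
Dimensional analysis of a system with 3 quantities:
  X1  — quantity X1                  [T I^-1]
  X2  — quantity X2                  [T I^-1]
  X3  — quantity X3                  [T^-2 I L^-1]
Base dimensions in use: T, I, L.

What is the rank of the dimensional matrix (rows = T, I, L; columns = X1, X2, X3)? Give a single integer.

Dimensional matrix (T×I×L by X1×X2×X3):
  T: [ 1  1 -2]
  I: [-1 -1  1]
  L: [ 0  0 -1]
Echelon form has 2 nonzero rows (pivots: X1,X3)

2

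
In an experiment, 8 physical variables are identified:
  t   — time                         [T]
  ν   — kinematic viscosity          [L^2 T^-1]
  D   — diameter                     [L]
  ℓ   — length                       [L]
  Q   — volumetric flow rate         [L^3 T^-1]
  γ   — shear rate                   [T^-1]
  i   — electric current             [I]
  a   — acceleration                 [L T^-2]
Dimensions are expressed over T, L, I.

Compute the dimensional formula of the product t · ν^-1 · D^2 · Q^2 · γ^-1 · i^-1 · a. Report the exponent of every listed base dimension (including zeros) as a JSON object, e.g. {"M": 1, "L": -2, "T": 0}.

Dimensional matrix (T×L×I by t×ν×D×ℓ×Q×γ×i×a):
  T: [ 1 -1  0  0 -1 -1  0 -2]
  L: [ 0  2  1  1  3  0  0  1]
  I: [ 0  0  0  0  0  0  1  0]
  [T]: (1)·1+(-1)·-1+(2)·0+(2)·-1+(-1)·-1+(-1)·0+(1)·-2 = -1
  [L]: (1)·0+(-1)·2+(2)·1+(2)·3+(-1)·0+(-1)·0+(1)·1 = 7
  [I]: (1)·0+(-1)·0+(2)·0+(2)·0+(-1)·0+(-1)·1+(1)·0 = -1
⇒ T^-1 L^7 I^-1

{"T": -1, "L": 7, "I": -1}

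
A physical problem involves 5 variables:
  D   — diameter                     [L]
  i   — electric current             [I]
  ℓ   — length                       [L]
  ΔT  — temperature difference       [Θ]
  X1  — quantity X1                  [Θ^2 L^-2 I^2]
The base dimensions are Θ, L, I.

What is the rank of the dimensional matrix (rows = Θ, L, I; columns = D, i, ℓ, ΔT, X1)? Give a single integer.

3

Write exponents as rows Θ,L,I / cols D,i,ℓ,ΔT,X1:
  Θ: [ 0  0  0  1  2]
  L: [ 1  0  1  0 -2]
  I: [ 0  1  0  0  2]
Echelon form has 3 nonzero rows (pivots: D,i,ΔT)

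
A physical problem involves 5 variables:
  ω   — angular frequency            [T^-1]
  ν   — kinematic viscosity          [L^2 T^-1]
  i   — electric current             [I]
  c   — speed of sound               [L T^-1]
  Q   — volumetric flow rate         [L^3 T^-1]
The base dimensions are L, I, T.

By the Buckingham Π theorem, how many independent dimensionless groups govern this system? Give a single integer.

2

Exponent matrix [L,I,T] × [ω,ν,i,c,Q]:
  L: [ 0  2  0  1  3]
  I: [ 0  0  1  0  0]
  T: [-1 -1  0 -1 -1]
Echelon form has 3 nonzero rows (pivots: ω,ν,i)
n=5, r=3 ⇒ 2 dimensionless groups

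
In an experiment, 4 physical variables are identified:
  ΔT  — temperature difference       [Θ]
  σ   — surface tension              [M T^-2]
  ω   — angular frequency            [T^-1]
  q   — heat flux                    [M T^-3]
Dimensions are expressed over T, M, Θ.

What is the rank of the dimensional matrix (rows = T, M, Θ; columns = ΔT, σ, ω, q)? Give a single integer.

3

Exponent matrix [T,M,Θ] × [ΔT,σ,ω,q]:
  T: [ 0 -2 -1 -3]
  M: [ 0  1  0  1]
  Θ: [ 1  0  0  0]
Echelon form has 3 nonzero rows (pivots: ΔT,σ,ω)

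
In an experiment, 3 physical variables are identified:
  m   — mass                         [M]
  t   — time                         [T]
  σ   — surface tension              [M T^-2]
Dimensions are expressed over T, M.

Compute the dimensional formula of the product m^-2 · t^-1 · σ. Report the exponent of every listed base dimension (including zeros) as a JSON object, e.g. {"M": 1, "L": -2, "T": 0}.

Dimensional matrix (T×M by m×t×σ):
  T: [ 0  1 -2]
  M: [ 1  0  1]
  [T]: (-2)·0+(-1)·1+(1)·-2 = -3
  [M]: (-2)·1+(-1)·0+(1)·1 = -1
⇒ T^-3 M^-1

{"T": -3, "M": -1}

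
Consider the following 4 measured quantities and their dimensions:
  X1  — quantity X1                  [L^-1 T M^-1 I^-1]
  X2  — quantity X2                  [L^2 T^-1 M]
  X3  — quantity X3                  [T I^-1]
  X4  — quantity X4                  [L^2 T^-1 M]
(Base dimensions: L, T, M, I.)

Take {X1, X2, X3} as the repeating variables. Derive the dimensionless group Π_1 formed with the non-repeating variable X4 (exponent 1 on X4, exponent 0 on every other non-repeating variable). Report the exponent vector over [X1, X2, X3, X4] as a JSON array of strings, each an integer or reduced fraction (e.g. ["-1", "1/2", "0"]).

["0", "-1", "0", "1"]

Exponent matrix [L,T,M,I] × [X1,X2,X3,X4]:
  L: [-1  2  0  2]
  T: [ 1 -1  1 -1]
  M: [-1  1  0  1]
  I: [-1  0 -1  0]
Echelon form has 3 nonzero rows (pivots: X1,X2,X3)
Pivot set = {X1,X2,X3}, free = {X4}
RREF:
  r0: [   1    0    0    0]
  r1: [   0    1    0    1]
  r2: [   0    0    1    0]
  r3: [   0    0    0    0]
Fix exponent of X4 at 1; solve each RREF row for its pivot's exponent:
  r0: exp(X1) + (0)·1 = 0 ⇒ exp(X1) = 0
  r1: exp(X2) + (1)·1 = 0 ⇒ exp(X2) = -1
  r2: exp(X3) + (0)·1 = 0 ⇒ exp(X3) = 0
Π_1 = X2^-1 · X4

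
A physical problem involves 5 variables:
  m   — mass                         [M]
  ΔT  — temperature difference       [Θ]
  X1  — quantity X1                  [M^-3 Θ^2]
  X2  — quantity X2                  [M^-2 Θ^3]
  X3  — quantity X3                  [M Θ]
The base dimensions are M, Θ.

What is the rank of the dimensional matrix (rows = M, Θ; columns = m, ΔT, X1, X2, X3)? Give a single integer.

2

Dimensional matrix (M×Θ by m×ΔT×X1×X2×X3):
  M: [ 1  0 -3 -2  1]
  Θ: [ 0  1  2  3  1]
Echelon form has 2 nonzero rows (pivots: m,ΔT)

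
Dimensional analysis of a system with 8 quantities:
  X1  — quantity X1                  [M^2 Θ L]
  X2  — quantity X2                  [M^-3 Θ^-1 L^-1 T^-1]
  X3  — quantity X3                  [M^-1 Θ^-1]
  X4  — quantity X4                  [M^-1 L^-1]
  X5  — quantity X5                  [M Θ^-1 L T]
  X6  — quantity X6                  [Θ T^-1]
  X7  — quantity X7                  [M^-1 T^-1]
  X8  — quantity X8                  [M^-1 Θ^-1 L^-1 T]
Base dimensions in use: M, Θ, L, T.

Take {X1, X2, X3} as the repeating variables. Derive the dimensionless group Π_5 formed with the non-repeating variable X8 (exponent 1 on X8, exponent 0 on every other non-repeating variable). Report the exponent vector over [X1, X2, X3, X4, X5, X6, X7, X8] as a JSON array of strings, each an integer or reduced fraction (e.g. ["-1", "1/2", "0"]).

Exponent matrix [M,Θ,L,T] × [X1,X2,X3,X4,X5,X6,X7,X8]:
  M: [ 2 -3 -1 -1  1  0 -1 -1]
  Θ: [ 1 -1 -1  0 -1  1  0 -1]
  L: [ 1 -1  0 -1  1  0  0 -1]
  T: [ 0 -1  0  0  1 -1 -1  1]
Echelon form has 3 nonzero rows (pivots: X1,X2,X3)
Repeat: X1,X2,X3; free: X4,X5,X6,X7,X8
RREF:
  r0: [   1    0    0   -1    0    1    1   -2]
  r1: [   0    1    0    0   -1    1    1   -1]
  r2: [   0    0    1   -1    2   -1    0    0]
  r3: [   0    0    0    0    0    0    0    0]
Fix exponent of X8 at 1, X4 at 0, X5 at 0, X6 at 0, X7 at 0; solve each RREF row for its pivot's exponent:
  r0: exp(X1) + (-2)·1 = 0 ⇒ exp(X1) = 2
  r1: exp(X2) + (-1)·1 = 0 ⇒ exp(X2) = 1
  r2: exp(X3) + (0)·1 = 0 ⇒ exp(X3) = 0
Π_5 = X1^2 · X2 · X8

["2", "1", "0", "0", "0", "0", "0", "1"]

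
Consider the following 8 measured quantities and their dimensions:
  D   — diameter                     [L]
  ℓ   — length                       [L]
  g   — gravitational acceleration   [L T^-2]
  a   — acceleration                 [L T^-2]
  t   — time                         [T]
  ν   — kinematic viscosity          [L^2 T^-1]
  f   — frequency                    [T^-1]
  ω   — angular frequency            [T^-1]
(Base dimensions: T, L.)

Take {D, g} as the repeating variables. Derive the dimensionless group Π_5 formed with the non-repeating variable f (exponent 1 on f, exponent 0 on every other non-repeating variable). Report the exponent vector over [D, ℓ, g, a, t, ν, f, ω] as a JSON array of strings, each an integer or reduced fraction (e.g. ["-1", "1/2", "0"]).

["1/2", "0", "-1/2", "0", "0", "0", "1", "0"]

Dimensional matrix (T×L by D×ℓ×g×a×t×ν×f×ω):
  T: [ 0  0 -2 -2  1 -1 -1 -1]
  L: [ 1  1  1  1  0  2  0  0]
RREF → pivots at {D,g} ⇒ r = 2
Repeat: D,g; free: ℓ,a,t,ν,f,ω
RREF:
  r0: [   1    1    0    0  1/2  3/2 -1/2 -1/2]
  r1: [   0    0    1    1 -1/2  1/2  1/2  1/2]
Fix exponent of f at 1, ℓ at 0, a at 0, t at 0, ν at 0, ω at 0; solve each RREF row for its pivot's exponent:
  r0: exp(D) + (-1/2)·1 = 0 ⇒ exp(D) = 1/2
  r1: exp(g) + (1/2)·1 = 0 ⇒ exp(g) = -1/2
Π_5 = D^(1/2) · g^(-1/2) · f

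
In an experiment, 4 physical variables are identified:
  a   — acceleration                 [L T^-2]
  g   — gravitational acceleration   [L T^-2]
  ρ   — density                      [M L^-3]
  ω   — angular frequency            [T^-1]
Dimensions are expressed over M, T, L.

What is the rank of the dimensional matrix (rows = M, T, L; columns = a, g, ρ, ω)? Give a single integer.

3

Dimensional matrix (M×T×L by a×g×ρ×ω):
  M: [ 0  0  1  0]
  T: [-2 -2  0 -1]
  L: [ 1  1 -3  0]
Row reduction gives pivot columns a,ρ,ω; rank = 3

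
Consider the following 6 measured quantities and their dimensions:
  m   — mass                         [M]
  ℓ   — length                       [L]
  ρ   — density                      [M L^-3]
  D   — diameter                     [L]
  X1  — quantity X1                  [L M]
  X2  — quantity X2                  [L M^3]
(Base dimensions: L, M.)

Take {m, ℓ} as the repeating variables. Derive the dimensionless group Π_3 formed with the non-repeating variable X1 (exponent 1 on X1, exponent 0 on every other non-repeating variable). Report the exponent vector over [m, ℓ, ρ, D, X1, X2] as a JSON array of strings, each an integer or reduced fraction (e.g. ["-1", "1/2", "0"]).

["-1", "-1", "0", "0", "1", "0"]

Write exponents as rows L,M / cols m,ℓ,ρ,D,X1,X2:
  L: [ 0  1 -3  1  1  1]
  M: [ 1  0  1  0  1  3]
RREF → pivots at {m,ℓ} ⇒ r = 2
Pivot set = {m,ℓ}, free = {ρ,D,X1,X2}
RREF:
  r0: [   1    0    1    0    1    3]
  r1: [   0    1   -3    1    1    1]
Fix exponent of X1 at 1, ρ at 0, D at 0, X2 at 0; solve each RREF row for its pivot's exponent:
  r0: exp(m) + (1)·1 = 0 ⇒ exp(m) = -1
  r1: exp(ℓ) + (1)·1 = 0 ⇒ exp(ℓ) = -1
Π_3 = m^-1 · ℓ^-1 · X1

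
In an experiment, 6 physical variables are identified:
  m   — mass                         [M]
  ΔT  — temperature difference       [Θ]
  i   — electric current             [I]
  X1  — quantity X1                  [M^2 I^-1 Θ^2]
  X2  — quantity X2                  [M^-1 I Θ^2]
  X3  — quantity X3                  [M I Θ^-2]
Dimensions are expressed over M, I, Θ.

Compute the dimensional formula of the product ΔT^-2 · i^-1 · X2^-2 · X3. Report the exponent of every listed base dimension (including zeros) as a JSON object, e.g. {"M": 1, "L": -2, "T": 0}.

{"M": 3, "I": -2, "Θ": -8}

Dimensional matrix (M×I×Θ by m×ΔT×i×X1×X2×X3):
  M: [ 1  0  0  2 -1  1]
  I: [ 0  0  1 -1  1  1]
  Θ: [ 0  1  0  2  2 -2]
  [M]: (-2)·0+(-1)·0+(-2)·-1+(1)·1 = 3
  [I]: (-2)·0+(-1)·1+(-2)·1+(1)·1 = -2
  [Θ]: (-2)·1+(-1)·0+(-2)·2+(1)·-2 = -8
⇒ M^3 I^-2 Θ^-8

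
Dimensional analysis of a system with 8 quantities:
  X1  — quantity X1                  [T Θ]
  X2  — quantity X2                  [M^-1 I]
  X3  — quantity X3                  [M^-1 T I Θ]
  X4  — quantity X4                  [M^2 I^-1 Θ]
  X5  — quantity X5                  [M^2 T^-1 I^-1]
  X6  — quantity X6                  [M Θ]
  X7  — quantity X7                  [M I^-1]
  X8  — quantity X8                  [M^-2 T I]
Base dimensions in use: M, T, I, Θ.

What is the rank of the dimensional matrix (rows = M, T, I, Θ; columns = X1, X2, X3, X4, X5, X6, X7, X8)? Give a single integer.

Write exponents as rows M,T,I,Θ / cols X1,X2,X3,X4,X5,X6,X7,X8:
  M: [ 0 -1 -1  2  2  1  1 -2]
  T: [ 1  0  1  0 -1  0  0  1]
  I: [ 0  1  1 -1 -1  0 -1  1]
  Θ: [ 1  0  1  1  0  1  0  0]
Row reduction gives pivot columns X1,X2,X4; rank = 3

3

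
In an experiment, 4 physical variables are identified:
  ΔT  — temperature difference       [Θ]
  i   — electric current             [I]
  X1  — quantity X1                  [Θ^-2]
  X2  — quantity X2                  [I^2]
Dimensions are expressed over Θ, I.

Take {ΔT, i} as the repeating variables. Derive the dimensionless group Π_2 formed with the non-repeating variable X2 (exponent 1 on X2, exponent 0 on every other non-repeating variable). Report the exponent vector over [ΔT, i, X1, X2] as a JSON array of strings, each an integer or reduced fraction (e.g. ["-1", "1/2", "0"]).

["0", "-2", "0", "1"]

Exponent matrix [Θ,I] × [ΔT,i,X1,X2]:
  Θ: [ 1  0 -2  0]
  I: [ 0  1  0  2]
Echelon form has 2 nonzero rows (pivots: ΔT,i)
Repeat: ΔT,i; free: X1,X2
RREF:
  r0: [   1    0   -2    0]
  r1: [   0    1    0    2]
Fix exponent of X2 at 1, X1 at 0; solve each RREF row for its pivot's exponent:
  r0: exp(ΔT) + (0)·1 = 0 ⇒ exp(ΔT) = 0
  r1: exp(i) + (2)·1 = 0 ⇒ exp(i) = -2
Π_2 = i^-2 · X2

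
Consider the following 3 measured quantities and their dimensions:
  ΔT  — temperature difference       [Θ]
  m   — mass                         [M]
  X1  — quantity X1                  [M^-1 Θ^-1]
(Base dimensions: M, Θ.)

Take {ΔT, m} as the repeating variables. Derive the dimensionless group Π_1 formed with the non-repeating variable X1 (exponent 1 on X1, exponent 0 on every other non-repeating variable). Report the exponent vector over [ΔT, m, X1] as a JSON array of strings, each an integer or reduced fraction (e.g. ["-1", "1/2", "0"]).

["1", "1", "1"]

Dimensional matrix (M×Θ by ΔT×m×X1):
  M: [ 0  1 -1]
  Θ: [ 1  0 -1]
RREF → pivots at {ΔT,m} ⇒ r = 2
Repeat: ΔT,m; free: X1
RREF:
  r0: [   1    0   -1]
  r1: [   0    1   -1]
Fix exponent of X1 at 1; solve each RREF row for its pivot's exponent:
  r0: exp(ΔT) + (-1)·1 = 0 ⇒ exp(ΔT) = 1
  r1: exp(m) + (-1)·1 = 0 ⇒ exp(m) = 1
Π_1 = ΔT · m · X1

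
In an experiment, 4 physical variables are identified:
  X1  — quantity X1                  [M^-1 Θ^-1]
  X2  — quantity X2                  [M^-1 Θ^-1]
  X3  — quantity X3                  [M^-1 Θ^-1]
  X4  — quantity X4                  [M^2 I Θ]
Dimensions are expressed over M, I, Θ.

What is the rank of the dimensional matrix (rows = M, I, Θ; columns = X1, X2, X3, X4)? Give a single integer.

Dimensional matrix (M×I×Θ by X1×X2×X3×X4):
  M: [-1 -1 -1  2]
  I: [ 0  0  0  1]
  Θ: [-1 -1 -1  1]
RREF → pivots at {X1,X4} ⇒ r = 2

2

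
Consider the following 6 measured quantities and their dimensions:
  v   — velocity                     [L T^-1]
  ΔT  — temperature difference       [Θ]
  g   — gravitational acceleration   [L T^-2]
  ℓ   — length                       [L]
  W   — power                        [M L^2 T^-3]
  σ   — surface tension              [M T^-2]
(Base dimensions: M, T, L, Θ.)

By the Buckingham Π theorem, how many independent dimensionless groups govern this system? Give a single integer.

2

Exponent matrix [M,T,L,Θ] × [v,ΔT,g,ℓ,W,σ]:
  M: [ 0  0  0  0  1  1]
  T: [-1  0 -2  0 -3 -2]
  L: [ 1  0  1  1  2  0]
  Θ: [ 0  1  0  0  0  0]
Echelon form has 4 nonzero rows (pivots: v,ΔT,g,W)
n=6, r=4 ⇒ 2 dimensionless groups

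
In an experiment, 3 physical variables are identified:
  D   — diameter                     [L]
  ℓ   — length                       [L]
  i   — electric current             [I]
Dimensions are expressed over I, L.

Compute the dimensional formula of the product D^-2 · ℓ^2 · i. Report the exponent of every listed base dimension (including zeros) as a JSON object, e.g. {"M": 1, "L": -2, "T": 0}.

{"I": 1, "L": 0}

Write exponents as rows I,L / cols D,ℓ,i:
  I: [ 0  0  1]
  L: [ 1  1  0]
  [I]: (-2)·0+(2)·0+(1)·1 = 1
  [L]: (-2)·1+(2)·1+(1)·0 = 0
⇒ I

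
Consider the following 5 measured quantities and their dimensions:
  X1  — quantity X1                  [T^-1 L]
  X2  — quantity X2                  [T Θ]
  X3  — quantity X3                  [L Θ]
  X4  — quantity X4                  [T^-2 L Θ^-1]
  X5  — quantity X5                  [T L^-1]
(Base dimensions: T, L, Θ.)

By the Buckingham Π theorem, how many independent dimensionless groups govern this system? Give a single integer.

Write exponents as rows T,L,Θ / cols X1,X2,X3,X4,X5:
  T: [-1  1  0 -2  1]
  L: [ 1  0  1  1 -1]
  Θ: [ 0  1  1 -1  0]
Row reduction gives pivot columns X1,X2; rank = 2
Π count = n − r = 5 − 2 = 3

3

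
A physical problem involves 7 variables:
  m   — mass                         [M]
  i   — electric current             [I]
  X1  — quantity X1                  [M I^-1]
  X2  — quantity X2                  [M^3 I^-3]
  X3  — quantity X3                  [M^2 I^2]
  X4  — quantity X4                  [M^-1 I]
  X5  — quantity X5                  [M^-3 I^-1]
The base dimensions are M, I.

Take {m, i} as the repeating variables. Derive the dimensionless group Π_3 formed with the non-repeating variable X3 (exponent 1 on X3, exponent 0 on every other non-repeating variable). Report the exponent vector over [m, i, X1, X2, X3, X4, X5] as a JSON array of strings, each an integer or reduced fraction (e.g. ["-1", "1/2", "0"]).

Exponent matrix [M,I] × [m,i,X1,X2,X3,X4,X5]:
  M: [ 1  0  1  3  2 -1 -3]
  I: [ 0  1 -1 -3  2  1 -1]
Echelon form has 2 nonzero rows (pivots: m,i)
Pivot set = {m,i}, free = {X1,X2,X3,X4,X5}
RREF:
  r0: [   1    0    1    3    2   -1   -3]
  r1: [   0    1   -1   -3    2    1   -1]
Fix exponent of X3 at 1, X1 at 0, X2 at 0, X4 at 0, X5 at 0; solve each RREF row for its pivot's exponent:
  r0: exp(m) + (2)·1 = 0 ⇒ exp(m) = -2
  r1: exp(i) + (2)·1 = 0 ⇒ exp(i) = -2
Π_3 = m^-2 · i^-2 · X3

["-2", "-2", "0", "0", "1", "0", "0"]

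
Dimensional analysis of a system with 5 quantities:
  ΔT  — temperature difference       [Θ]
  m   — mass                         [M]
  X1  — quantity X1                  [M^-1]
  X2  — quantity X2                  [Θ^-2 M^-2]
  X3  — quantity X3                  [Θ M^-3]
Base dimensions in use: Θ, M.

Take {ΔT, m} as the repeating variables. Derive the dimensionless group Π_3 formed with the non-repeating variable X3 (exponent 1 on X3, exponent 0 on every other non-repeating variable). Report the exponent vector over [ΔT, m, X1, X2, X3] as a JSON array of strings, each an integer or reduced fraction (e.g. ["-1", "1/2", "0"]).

["-1", "3", "0", "0", "1"]

Exponent matrix [Θ,M] × [ΔT,m,X1,X2,X3]:
  Θ: [ 1  0  0 -2  1]
  M: [ 0  1 -1 -2 -3]
Row reduction gives pivot columns ΔT,m; rank = 2
Pivot set = {ΔT,m}, free = {X1,X2,X3}
RREF:
  r0: [   1    0    0   -2    1]
  r1: [   0    1   -1   -2   -3]
Fix exponent of X3 at 1, X1 at 0, X2 at 0; solve each RREF row for its pivot's exponent:
  r0: exp(ΔT) + (1)·1 = 0 ⇒ exp(ΔT) = -1
  r1: exp(m) + (-3)·1 = 0 ⇒ exp(m) = 3
Π_3 = ΔT^-1 · m^3 · X3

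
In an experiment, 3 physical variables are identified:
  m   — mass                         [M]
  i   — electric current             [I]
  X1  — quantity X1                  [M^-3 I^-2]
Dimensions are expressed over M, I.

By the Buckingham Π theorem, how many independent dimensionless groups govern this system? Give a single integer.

1

Dimensional matrix (M×I by m×i×X1):
  M: [ 1  0 -3]
  I: [ 0  1 -2]
Echelon form has 2 nonzero rows (pivots: m,i)
Π count = n − r = 3 − 2 = 1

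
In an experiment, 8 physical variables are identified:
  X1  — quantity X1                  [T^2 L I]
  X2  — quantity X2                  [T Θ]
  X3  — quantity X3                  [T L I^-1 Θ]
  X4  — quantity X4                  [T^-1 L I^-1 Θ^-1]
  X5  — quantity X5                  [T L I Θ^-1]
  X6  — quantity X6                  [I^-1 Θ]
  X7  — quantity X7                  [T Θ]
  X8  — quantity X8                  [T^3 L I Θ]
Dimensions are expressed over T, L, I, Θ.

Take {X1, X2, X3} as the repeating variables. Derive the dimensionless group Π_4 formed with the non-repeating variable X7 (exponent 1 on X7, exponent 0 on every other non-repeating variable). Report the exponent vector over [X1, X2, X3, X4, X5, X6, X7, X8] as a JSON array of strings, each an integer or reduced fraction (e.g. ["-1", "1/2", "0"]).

["0", "-1", "0", "0", "0", "0", "1", "0"]

Dimensional matrix (T×L×I×Θ by X1×X2×X3×X4×X5×X6×X7×X8):
  T: [ 2  1  1 -1  1  0  1  3]
  L: [ 1  0  1  1  1  0  0  1]
  I: [ 1  0 -1 -1  1 -1  0  1]
  Θ: [ 0  1  1 -1 -1  1  1  1]
Echelon form has 3 nonzero rows (pivots: X1,X2,X3)
Repeat: X1,X2,X3; free: X4,X5,X6,X7,X8
RREF:
  r0: [   1    0    0    0    1 -1/2    0    1]
  r1: [   0    1    0   -2   -1  1/2    1    1]
  r2: [   0    0    1    1    0  1/2    0    0]
  r3: [   0    0    0    0    0    0    0    0]
Fix exponent of X7 at 1, X4 at 0, X5 at 0, X6 at 0, X8 at 0; solve each RREF row for its pivot's exponent:
  r0: exp(X1) + (0)·1 = 0 ⇒ exp(X1) = 0
  r1: exp(X2) + (1)·1 = 0 ⇒ exp(X2) = -1
  r2: exp(X3) + (0)·1 = 0 ⇒ exp(X3) = 0
Π_4 = X2^-1 · X7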